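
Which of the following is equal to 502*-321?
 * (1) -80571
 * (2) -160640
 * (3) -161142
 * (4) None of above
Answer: 3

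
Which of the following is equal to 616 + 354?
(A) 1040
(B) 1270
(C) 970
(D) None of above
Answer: C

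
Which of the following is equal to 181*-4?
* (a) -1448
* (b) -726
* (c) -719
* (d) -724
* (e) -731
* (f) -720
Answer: d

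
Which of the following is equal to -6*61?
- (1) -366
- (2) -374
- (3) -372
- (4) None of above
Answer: 1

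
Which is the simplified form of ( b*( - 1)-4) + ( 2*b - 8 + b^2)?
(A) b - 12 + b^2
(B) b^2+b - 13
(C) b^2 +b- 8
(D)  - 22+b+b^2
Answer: A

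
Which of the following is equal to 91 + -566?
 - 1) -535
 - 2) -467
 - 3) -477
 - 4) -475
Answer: 4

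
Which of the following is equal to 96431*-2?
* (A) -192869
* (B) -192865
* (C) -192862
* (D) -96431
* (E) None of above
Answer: C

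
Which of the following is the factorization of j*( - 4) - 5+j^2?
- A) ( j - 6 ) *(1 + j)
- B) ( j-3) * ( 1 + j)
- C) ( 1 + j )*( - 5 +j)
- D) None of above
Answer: C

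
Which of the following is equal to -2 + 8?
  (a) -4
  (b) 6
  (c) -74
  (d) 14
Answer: b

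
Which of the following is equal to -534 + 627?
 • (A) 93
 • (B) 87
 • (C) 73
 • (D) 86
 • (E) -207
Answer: A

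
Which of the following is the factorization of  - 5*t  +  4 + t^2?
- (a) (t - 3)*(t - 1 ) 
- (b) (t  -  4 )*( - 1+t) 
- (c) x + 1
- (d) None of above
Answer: b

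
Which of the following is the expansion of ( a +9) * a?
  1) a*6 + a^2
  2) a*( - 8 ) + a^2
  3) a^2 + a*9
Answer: 3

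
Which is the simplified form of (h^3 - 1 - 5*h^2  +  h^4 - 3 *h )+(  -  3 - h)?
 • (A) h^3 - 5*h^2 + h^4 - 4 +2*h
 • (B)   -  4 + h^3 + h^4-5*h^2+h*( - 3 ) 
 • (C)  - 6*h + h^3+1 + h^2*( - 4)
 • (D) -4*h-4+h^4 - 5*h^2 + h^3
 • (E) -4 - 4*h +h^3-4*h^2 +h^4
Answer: D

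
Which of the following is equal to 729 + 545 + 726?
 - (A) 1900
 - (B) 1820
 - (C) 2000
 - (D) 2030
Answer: C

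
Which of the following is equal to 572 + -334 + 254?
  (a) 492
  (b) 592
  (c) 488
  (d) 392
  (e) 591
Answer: a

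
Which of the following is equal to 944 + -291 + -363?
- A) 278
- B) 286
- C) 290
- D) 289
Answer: C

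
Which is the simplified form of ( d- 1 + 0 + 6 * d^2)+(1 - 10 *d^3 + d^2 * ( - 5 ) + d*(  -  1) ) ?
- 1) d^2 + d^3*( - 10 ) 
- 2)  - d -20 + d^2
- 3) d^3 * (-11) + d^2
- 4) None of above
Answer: 1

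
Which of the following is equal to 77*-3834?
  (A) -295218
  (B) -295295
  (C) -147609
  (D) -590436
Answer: A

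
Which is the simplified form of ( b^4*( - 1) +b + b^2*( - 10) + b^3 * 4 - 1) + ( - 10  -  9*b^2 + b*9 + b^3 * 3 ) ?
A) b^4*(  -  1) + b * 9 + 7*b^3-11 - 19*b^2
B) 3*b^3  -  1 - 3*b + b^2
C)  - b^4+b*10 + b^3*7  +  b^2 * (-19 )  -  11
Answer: C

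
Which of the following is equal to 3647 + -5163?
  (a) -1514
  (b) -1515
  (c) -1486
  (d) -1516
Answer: d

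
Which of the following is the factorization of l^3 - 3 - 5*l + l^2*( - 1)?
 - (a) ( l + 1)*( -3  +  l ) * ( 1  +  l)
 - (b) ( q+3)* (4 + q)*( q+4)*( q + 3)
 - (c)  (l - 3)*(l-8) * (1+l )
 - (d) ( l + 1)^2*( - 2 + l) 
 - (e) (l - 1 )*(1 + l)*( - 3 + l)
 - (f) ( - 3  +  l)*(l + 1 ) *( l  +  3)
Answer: a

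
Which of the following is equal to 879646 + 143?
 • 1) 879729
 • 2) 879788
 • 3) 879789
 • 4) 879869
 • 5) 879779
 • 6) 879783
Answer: 3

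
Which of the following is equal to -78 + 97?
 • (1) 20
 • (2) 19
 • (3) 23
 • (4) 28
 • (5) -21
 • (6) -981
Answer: 2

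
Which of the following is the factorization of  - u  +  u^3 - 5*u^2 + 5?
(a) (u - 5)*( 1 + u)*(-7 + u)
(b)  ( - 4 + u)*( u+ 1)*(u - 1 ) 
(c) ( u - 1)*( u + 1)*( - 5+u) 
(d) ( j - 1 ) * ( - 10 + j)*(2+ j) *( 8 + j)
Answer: c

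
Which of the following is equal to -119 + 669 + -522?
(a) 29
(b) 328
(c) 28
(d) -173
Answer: c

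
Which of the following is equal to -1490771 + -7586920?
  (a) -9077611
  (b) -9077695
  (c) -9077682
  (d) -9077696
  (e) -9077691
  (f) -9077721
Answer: e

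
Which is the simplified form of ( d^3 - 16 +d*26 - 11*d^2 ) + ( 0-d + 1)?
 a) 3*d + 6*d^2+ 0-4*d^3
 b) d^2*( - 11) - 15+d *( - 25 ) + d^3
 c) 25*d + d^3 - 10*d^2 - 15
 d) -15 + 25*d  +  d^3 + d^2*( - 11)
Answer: d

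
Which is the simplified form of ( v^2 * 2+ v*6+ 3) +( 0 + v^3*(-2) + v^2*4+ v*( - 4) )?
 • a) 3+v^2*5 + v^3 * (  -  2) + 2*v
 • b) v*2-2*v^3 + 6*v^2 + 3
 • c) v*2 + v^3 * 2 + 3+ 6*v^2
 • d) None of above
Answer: b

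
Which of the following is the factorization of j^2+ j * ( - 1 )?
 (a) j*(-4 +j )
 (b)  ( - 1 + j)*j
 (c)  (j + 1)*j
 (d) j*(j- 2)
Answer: b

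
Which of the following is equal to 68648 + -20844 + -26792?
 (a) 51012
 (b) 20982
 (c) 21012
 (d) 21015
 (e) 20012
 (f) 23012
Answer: c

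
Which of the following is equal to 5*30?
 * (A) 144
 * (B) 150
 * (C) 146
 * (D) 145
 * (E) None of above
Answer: B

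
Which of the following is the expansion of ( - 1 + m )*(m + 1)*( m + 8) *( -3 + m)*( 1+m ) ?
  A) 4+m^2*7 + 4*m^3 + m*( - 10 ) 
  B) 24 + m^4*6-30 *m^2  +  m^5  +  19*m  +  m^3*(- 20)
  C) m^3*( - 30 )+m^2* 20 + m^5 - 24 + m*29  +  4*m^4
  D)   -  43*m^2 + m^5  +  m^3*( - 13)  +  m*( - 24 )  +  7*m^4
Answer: B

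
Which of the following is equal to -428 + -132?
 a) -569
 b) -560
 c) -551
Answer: b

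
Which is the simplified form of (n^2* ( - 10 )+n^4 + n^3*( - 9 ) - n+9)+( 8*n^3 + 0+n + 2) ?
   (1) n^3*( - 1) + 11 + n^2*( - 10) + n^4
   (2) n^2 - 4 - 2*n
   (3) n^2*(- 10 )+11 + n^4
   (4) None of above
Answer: 1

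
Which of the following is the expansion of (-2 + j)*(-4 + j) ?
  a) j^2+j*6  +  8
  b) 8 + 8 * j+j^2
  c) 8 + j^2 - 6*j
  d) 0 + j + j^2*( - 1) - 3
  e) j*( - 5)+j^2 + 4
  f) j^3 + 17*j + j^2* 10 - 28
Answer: c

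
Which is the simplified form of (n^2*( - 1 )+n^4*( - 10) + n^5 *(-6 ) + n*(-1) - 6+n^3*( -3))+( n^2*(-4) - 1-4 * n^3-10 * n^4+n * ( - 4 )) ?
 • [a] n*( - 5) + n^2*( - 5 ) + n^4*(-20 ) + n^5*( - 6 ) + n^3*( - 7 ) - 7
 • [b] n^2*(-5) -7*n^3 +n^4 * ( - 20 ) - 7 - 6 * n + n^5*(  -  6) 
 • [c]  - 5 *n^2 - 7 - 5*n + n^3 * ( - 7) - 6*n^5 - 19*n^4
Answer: a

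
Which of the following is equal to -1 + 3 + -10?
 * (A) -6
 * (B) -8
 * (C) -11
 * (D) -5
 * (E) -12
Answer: B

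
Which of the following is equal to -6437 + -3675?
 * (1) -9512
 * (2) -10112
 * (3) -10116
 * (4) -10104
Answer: 2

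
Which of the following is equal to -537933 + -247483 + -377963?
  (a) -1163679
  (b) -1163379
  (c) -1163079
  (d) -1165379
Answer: b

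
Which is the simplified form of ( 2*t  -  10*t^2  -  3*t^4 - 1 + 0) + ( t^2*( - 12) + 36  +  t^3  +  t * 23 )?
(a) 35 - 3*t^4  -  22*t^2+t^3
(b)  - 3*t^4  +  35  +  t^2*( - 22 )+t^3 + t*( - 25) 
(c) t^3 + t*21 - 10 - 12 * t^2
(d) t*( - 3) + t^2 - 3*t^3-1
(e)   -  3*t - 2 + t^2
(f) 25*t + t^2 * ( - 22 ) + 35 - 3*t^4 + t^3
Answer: f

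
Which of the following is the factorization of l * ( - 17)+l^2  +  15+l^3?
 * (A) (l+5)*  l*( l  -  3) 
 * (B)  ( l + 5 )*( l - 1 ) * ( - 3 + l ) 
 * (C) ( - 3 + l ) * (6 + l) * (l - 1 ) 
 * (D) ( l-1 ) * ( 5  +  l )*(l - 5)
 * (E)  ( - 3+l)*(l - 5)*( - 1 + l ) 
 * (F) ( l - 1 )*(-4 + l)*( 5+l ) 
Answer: B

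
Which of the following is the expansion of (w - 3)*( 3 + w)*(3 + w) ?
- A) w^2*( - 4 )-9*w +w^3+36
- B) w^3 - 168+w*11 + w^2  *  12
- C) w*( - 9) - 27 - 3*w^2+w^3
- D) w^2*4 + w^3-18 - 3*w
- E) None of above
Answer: E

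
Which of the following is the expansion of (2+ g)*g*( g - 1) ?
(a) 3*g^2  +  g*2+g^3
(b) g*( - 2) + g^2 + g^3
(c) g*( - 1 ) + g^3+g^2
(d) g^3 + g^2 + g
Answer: b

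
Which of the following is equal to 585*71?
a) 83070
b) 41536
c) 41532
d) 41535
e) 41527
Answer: d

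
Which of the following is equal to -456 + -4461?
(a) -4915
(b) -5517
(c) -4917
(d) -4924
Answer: c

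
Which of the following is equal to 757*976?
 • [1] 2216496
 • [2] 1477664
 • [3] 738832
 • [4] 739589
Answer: 3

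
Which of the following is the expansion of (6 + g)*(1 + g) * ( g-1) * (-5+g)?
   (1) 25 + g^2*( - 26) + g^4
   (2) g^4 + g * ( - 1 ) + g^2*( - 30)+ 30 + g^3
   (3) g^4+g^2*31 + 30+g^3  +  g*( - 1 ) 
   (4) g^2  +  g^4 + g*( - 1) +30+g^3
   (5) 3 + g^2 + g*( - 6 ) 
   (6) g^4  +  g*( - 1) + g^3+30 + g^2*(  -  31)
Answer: 6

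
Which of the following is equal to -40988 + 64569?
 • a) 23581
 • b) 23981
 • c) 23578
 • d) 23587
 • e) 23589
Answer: a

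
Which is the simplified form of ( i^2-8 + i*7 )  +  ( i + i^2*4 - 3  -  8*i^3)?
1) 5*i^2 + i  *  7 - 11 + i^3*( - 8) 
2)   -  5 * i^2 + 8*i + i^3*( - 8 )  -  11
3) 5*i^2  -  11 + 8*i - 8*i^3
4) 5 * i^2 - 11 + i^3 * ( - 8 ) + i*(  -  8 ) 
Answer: 3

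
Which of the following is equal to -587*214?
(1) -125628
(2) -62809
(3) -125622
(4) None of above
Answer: 4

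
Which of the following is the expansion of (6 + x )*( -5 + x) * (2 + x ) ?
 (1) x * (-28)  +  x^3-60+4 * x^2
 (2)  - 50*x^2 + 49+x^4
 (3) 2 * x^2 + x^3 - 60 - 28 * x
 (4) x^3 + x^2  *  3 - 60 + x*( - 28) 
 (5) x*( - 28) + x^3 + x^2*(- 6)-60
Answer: 4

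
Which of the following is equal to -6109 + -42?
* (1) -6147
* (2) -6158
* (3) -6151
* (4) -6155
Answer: 3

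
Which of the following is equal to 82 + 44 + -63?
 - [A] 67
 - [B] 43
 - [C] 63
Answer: C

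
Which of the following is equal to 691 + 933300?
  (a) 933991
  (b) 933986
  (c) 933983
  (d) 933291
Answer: a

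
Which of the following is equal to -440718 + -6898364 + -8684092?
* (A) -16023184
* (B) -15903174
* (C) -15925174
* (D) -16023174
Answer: D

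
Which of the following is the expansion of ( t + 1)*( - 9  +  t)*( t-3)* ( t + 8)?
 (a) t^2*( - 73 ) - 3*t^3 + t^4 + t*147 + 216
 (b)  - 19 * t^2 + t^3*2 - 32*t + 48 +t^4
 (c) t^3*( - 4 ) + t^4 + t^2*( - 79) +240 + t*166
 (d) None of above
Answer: a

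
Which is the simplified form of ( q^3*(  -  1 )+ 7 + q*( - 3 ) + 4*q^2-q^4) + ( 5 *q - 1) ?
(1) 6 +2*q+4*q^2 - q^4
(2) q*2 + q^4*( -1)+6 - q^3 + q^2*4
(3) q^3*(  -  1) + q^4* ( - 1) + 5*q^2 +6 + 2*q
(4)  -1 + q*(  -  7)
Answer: 2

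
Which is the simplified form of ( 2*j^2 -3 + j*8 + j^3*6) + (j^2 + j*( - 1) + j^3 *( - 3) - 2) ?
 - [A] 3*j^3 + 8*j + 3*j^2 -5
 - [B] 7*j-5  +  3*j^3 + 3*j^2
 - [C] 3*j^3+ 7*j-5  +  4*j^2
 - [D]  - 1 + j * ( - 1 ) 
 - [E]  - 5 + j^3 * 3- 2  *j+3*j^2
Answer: B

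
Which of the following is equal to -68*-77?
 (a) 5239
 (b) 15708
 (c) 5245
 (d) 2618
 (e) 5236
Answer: e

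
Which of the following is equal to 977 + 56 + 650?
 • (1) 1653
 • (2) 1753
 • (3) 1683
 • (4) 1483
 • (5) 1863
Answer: 3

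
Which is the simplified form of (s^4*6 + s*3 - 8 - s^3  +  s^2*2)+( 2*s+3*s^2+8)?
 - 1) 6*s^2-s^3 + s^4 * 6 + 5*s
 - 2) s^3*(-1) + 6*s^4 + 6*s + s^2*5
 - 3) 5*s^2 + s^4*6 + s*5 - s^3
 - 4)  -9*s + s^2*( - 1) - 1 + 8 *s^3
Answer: 3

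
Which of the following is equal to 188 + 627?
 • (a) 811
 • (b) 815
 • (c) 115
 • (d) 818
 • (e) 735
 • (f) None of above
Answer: b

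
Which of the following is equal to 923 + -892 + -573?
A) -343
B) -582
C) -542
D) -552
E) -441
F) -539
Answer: C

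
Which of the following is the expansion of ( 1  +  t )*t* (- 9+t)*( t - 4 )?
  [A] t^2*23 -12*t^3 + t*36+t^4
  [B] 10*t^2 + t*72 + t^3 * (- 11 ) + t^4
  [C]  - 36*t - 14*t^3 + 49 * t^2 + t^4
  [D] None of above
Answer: A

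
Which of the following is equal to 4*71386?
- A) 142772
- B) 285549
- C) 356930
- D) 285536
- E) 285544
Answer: E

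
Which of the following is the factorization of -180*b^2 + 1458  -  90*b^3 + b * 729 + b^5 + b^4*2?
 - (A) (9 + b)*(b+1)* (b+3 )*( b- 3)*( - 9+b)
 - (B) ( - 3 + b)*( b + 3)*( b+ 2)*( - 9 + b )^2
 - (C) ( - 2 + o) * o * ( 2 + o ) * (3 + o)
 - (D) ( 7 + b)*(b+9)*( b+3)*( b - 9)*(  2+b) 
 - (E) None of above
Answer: E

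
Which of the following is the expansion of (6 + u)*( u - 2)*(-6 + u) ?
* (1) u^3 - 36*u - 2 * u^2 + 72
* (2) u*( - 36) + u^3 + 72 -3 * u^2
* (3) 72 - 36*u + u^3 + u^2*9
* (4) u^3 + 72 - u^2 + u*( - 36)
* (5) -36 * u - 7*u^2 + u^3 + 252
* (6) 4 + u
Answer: 1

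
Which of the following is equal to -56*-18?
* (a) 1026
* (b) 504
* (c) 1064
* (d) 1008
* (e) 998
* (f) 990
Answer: d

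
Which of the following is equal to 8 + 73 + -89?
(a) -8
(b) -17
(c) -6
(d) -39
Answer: a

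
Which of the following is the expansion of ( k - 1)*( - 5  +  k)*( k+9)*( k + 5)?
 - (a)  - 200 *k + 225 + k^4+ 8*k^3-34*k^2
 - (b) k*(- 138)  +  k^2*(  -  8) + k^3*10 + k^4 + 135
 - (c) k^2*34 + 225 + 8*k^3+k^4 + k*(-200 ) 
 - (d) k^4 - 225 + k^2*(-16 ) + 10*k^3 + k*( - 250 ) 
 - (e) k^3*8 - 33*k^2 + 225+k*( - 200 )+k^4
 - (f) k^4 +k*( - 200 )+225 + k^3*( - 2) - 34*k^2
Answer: a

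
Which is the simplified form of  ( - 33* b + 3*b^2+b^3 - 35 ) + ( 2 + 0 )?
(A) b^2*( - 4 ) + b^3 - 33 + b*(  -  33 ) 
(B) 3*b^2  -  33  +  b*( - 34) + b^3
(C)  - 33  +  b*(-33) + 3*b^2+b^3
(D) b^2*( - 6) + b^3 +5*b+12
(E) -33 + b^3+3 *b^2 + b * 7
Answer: C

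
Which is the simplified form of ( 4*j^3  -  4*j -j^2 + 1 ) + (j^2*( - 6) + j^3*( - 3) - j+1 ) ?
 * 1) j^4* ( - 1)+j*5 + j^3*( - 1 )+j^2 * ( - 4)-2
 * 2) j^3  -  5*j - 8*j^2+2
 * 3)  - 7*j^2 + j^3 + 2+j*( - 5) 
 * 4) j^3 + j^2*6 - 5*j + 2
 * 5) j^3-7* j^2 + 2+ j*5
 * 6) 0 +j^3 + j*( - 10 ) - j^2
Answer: 3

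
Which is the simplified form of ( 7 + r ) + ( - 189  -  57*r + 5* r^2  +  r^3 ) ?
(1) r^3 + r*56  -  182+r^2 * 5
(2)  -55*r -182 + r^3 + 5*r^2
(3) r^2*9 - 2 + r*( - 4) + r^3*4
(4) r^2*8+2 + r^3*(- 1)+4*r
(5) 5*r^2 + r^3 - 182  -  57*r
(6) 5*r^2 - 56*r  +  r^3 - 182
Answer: 6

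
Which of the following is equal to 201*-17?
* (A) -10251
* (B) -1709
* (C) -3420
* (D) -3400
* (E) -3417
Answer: E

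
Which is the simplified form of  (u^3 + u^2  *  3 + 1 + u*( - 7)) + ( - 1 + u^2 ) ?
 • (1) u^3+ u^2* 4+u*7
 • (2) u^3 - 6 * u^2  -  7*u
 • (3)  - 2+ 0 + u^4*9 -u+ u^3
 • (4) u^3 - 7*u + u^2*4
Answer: 4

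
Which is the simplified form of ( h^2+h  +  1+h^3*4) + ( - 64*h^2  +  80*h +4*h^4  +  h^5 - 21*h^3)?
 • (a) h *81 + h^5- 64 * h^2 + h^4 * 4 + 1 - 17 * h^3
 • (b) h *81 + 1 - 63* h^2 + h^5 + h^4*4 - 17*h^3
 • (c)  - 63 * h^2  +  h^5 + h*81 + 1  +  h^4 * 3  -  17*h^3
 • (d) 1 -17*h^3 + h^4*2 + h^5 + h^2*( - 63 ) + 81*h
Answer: b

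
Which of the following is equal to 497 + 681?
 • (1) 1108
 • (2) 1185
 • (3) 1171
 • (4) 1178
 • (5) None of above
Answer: 4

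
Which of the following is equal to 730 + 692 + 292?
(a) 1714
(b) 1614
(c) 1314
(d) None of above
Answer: a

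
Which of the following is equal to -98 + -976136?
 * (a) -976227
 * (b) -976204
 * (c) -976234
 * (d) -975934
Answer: c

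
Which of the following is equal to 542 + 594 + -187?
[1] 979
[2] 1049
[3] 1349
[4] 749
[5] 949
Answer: 5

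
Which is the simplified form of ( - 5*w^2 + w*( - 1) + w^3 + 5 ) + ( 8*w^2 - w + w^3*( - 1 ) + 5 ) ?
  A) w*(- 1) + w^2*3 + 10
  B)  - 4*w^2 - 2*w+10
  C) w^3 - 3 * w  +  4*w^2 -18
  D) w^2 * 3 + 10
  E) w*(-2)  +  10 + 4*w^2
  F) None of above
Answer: F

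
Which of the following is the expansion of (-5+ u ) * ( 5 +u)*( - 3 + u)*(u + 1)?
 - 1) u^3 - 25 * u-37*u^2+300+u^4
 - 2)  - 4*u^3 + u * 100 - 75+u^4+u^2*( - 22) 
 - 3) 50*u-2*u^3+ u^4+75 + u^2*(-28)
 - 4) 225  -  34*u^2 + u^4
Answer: 3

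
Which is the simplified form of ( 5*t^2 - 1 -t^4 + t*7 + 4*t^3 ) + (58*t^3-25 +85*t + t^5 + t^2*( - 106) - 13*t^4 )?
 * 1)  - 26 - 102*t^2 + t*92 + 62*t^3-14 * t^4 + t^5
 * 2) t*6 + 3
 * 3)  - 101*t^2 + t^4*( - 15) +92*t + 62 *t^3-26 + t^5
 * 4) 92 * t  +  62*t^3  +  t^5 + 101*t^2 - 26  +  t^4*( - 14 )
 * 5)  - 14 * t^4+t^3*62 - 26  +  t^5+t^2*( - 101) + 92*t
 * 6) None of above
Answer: 5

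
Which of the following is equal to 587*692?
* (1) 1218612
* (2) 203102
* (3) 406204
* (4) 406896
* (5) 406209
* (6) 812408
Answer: 3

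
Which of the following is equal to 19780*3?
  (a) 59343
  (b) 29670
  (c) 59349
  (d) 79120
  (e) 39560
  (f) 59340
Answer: f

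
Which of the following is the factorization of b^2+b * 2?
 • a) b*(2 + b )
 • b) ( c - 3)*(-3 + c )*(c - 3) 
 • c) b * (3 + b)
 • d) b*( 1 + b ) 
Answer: a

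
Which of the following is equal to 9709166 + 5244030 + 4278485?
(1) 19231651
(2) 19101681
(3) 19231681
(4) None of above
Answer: 3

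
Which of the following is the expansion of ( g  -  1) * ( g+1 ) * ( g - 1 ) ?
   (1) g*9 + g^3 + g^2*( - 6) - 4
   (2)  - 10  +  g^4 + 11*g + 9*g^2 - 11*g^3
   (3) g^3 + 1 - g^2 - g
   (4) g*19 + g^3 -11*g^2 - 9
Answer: 3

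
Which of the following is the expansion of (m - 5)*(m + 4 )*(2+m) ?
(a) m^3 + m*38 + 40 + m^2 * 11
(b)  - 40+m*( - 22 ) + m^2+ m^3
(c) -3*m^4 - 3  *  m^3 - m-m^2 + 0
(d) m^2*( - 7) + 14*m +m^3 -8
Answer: b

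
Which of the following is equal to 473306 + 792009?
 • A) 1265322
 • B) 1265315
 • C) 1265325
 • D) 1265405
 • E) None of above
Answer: B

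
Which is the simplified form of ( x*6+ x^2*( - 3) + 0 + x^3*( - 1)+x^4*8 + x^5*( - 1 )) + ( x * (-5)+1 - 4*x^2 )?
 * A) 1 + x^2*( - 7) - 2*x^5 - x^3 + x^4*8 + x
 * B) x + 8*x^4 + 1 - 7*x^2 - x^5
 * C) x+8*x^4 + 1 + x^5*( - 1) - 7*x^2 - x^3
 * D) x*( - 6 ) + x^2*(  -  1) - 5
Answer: C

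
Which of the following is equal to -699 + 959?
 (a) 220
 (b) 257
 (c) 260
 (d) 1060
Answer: c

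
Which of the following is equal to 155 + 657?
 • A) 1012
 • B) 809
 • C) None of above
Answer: C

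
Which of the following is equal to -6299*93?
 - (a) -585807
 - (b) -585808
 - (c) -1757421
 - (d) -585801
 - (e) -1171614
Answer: a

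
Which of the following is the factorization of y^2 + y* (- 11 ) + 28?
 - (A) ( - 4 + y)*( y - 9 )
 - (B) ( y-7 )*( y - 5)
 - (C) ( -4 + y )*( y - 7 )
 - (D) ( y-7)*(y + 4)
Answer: C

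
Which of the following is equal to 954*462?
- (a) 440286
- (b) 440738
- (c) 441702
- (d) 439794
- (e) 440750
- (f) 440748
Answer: f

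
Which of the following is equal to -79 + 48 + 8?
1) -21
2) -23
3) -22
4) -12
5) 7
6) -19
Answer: 2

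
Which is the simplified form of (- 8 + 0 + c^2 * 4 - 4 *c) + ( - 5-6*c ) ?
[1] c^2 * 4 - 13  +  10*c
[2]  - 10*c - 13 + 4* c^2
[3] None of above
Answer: 2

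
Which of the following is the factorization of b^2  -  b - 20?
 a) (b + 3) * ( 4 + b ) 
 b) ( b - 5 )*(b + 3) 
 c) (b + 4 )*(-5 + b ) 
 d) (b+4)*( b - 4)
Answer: c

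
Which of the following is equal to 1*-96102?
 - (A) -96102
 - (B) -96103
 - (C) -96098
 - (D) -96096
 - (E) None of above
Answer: A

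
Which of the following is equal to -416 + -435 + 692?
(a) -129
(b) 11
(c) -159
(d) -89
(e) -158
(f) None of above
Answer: c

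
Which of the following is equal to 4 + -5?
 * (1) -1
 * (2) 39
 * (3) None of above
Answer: 1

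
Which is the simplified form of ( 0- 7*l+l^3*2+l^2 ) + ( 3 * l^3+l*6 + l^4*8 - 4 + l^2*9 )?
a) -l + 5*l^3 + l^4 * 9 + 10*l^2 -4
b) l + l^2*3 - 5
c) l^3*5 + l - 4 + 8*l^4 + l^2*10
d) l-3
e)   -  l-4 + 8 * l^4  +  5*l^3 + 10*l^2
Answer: e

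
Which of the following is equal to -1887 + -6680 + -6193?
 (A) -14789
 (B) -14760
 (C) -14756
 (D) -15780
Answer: B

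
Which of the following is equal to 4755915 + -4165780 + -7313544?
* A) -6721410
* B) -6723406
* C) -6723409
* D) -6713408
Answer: C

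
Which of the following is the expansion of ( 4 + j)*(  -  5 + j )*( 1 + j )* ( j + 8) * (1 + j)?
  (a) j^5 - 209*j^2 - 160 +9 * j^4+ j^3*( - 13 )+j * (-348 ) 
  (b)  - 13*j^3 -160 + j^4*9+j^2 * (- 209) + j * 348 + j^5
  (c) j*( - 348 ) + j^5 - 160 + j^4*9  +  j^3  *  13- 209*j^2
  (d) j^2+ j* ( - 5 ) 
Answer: a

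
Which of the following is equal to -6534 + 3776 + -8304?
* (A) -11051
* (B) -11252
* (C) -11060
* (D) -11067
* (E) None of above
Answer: E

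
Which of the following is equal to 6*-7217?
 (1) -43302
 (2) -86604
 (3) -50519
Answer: 1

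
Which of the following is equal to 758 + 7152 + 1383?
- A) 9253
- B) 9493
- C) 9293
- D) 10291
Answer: C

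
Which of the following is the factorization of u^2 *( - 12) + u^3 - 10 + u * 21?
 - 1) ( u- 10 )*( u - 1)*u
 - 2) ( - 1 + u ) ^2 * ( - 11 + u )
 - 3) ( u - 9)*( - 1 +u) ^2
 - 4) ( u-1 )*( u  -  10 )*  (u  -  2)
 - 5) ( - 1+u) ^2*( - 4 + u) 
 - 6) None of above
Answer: 6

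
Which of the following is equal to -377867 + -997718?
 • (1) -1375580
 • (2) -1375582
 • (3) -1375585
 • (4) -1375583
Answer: 3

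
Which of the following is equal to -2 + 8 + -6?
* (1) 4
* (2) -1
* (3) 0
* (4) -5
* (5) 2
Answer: 3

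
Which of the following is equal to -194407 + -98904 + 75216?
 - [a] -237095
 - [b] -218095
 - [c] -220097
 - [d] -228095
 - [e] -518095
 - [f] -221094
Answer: b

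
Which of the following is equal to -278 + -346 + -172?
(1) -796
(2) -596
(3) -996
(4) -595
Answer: 1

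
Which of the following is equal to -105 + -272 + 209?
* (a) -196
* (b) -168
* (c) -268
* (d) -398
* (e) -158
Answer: b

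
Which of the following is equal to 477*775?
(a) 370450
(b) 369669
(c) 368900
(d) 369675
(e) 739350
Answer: d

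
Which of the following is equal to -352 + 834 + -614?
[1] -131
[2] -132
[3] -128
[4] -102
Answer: 2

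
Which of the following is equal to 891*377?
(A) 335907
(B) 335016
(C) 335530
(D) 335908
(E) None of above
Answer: A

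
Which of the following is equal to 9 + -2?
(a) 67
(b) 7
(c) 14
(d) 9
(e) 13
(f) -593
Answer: b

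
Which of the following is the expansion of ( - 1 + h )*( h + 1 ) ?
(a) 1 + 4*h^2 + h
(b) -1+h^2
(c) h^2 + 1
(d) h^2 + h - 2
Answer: b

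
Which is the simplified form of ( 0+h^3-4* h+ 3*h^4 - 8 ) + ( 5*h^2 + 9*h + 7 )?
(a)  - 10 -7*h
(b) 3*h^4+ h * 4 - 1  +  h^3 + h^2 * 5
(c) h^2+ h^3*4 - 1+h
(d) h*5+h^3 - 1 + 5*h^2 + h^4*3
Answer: d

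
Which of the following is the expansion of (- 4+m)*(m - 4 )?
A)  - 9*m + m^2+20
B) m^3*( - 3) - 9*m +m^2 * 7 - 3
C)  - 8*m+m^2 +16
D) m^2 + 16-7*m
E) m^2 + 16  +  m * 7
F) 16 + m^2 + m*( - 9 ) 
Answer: C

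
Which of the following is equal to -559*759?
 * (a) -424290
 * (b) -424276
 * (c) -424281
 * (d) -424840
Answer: c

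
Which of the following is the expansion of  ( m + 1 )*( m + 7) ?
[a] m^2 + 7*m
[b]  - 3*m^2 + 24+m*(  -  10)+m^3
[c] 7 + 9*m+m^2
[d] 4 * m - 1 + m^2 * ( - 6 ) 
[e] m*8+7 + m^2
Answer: e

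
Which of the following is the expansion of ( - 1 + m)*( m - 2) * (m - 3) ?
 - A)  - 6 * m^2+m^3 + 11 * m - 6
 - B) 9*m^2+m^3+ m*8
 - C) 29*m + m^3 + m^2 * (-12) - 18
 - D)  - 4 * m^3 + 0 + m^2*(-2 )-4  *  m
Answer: A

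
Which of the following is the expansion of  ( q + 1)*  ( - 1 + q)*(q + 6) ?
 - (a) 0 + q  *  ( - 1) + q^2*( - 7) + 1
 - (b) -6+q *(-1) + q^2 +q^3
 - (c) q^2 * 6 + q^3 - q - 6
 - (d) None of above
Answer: c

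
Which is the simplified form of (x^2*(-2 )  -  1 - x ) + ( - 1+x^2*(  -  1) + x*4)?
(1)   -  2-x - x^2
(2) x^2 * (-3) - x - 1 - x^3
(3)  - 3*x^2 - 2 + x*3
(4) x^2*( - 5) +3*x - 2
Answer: 3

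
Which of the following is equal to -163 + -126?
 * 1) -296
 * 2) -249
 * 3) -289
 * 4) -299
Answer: 3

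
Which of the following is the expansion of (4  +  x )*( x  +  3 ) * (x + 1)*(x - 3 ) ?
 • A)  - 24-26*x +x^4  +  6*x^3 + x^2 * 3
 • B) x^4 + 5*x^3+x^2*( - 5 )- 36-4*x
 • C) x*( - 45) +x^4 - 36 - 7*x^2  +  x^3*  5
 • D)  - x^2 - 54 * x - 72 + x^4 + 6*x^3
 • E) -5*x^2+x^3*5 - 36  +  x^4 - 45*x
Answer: E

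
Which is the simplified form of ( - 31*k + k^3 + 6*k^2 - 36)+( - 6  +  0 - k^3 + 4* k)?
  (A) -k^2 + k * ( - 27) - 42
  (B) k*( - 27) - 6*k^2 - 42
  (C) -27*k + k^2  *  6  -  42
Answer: C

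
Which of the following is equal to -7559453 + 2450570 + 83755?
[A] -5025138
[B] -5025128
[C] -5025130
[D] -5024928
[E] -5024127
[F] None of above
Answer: B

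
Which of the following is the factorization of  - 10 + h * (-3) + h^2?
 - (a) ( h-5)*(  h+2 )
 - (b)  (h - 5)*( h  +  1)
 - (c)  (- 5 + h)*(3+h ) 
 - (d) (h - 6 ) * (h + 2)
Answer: a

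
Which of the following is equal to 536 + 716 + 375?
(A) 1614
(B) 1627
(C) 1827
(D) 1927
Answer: B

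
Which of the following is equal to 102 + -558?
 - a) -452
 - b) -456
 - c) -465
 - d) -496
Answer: b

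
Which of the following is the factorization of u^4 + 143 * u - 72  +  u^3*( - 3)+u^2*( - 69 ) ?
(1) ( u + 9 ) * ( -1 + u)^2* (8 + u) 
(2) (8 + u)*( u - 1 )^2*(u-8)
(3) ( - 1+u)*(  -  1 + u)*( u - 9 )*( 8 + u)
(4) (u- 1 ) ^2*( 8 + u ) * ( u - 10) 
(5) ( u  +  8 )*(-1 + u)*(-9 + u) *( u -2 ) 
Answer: 3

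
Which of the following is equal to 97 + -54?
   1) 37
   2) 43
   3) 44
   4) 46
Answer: 2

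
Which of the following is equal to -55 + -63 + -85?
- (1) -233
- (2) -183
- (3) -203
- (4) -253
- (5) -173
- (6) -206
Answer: 3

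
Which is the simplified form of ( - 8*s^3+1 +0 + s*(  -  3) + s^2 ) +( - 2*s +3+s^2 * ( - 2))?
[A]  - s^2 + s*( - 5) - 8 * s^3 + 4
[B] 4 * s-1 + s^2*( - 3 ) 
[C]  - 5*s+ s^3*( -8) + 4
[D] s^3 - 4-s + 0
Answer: A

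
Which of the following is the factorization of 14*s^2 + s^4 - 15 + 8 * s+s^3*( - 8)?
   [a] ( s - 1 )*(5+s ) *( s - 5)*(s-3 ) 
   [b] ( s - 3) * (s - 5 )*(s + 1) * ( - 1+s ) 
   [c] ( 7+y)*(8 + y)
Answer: b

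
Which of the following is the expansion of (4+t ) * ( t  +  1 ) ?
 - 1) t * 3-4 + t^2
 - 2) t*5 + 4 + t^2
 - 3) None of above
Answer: 2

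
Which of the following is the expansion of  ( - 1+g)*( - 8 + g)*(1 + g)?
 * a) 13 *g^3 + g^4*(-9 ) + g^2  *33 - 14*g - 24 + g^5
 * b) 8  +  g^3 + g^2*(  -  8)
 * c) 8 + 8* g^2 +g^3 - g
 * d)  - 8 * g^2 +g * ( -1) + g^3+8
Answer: d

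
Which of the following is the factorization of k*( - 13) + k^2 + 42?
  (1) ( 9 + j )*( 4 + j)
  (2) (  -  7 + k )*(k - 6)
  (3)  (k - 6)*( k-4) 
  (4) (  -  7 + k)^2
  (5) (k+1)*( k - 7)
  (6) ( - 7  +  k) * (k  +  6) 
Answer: 2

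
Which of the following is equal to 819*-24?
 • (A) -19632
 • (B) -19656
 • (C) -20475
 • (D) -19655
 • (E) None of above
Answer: B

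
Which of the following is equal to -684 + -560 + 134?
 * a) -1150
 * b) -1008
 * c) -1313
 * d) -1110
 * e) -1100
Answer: d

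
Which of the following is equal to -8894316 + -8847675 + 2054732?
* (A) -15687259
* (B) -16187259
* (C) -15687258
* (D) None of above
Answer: A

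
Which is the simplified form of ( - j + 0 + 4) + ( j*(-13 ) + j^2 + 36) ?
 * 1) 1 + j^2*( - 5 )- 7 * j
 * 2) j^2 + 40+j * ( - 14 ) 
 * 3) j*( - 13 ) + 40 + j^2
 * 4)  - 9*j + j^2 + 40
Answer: 2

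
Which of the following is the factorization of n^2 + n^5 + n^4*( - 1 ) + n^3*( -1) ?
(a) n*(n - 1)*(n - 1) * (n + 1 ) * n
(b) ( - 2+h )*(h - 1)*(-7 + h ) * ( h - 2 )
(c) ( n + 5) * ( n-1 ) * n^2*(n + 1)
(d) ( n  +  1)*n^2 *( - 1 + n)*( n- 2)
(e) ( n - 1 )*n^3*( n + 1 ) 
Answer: a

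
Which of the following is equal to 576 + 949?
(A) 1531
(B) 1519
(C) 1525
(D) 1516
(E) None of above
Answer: C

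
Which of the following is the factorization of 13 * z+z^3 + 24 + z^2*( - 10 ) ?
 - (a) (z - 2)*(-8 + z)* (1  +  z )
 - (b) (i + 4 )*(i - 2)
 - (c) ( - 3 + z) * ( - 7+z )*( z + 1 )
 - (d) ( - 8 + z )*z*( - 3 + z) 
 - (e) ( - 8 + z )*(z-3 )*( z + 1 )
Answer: e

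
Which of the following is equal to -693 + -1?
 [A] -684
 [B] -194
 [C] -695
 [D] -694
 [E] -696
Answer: D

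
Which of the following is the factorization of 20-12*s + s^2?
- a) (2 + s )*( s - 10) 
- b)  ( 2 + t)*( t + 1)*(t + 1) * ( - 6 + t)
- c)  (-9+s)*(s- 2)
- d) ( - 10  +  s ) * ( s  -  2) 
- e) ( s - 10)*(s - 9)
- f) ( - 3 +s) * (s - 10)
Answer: d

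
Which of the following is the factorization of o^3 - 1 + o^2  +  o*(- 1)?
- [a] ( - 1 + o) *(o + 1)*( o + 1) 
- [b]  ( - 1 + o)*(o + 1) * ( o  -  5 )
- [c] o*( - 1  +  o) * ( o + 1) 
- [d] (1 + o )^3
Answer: a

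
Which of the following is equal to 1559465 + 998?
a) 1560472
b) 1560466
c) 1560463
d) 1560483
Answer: c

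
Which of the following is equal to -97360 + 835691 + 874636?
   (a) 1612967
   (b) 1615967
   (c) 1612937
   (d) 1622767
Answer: a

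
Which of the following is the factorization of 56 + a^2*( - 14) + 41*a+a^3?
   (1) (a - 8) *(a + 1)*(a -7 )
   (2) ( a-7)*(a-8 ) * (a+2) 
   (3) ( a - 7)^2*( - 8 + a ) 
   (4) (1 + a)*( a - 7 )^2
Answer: 1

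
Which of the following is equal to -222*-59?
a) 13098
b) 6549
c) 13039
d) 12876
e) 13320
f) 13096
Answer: a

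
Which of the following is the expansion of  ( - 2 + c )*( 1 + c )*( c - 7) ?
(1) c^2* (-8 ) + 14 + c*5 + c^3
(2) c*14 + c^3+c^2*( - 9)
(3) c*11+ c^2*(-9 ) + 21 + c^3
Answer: 1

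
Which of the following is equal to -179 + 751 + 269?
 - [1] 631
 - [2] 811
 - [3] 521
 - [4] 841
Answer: 4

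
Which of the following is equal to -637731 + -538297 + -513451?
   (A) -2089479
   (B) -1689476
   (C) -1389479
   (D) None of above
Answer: D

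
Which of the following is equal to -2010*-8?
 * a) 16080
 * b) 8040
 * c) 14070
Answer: a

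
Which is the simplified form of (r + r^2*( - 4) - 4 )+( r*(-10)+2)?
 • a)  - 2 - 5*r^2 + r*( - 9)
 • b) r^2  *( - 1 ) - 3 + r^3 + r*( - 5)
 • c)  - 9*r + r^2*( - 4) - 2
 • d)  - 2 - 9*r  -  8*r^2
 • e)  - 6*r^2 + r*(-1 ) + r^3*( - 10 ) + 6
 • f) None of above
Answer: c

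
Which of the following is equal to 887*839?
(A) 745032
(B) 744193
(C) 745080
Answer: B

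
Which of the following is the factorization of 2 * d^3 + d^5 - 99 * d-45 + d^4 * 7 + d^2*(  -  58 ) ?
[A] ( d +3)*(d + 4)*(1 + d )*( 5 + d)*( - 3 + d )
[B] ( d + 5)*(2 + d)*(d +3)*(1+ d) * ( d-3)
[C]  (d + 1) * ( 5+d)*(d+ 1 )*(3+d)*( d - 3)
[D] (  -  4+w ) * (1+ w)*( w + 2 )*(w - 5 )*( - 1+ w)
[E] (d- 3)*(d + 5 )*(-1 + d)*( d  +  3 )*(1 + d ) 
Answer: C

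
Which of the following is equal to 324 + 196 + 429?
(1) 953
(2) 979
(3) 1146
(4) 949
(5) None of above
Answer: 4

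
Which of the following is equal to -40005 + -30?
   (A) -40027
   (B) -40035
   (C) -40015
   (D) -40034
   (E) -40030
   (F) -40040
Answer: B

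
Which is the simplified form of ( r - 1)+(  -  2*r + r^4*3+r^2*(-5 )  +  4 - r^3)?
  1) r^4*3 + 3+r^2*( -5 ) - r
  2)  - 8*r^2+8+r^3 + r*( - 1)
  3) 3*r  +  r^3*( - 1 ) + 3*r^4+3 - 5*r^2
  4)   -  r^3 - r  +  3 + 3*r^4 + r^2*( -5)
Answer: 4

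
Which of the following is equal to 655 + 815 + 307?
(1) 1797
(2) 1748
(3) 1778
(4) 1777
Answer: 4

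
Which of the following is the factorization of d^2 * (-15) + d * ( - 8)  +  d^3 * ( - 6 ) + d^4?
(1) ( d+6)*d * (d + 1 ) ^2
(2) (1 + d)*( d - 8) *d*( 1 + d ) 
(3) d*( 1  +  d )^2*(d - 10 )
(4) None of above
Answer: 2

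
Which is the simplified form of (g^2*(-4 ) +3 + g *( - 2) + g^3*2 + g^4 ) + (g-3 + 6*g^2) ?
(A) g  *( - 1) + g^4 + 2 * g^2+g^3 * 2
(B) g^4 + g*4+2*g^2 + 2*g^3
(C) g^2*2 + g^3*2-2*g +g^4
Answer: A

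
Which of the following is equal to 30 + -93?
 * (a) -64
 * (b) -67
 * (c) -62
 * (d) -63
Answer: d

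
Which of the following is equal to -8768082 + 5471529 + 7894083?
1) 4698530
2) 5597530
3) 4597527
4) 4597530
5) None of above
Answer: 4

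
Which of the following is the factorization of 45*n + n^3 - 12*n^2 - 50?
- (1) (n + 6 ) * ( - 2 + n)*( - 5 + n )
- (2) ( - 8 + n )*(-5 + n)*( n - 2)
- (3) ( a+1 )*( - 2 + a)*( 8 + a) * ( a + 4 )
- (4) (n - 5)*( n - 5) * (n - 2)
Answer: 4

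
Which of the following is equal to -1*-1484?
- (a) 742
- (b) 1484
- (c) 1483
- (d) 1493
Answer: b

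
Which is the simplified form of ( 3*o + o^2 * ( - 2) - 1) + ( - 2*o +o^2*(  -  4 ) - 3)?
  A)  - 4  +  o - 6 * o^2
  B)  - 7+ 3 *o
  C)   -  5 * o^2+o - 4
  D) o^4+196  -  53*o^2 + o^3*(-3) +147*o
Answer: A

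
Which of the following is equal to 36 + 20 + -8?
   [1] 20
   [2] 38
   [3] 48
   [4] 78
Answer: 3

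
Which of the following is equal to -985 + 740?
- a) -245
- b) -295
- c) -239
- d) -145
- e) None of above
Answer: a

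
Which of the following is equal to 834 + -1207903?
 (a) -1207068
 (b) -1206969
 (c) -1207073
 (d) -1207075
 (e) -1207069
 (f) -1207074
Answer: e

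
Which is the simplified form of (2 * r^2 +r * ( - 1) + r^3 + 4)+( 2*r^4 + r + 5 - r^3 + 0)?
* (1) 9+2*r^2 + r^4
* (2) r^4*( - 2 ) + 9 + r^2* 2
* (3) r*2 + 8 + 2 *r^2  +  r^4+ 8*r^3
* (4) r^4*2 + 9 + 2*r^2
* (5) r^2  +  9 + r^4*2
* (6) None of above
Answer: 4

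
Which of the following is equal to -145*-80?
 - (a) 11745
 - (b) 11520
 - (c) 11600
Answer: c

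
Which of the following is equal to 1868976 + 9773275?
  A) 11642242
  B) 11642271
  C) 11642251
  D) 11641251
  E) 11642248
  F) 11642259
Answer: C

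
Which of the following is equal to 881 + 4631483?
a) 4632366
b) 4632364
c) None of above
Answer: b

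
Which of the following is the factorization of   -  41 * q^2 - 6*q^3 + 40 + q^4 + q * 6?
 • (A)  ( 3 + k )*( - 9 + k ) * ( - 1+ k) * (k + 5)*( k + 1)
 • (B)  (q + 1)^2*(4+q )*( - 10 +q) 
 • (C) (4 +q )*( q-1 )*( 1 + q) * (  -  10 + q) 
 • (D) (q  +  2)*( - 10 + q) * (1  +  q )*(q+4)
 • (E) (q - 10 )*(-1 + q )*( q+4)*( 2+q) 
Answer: C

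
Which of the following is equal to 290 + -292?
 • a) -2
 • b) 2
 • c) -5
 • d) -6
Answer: a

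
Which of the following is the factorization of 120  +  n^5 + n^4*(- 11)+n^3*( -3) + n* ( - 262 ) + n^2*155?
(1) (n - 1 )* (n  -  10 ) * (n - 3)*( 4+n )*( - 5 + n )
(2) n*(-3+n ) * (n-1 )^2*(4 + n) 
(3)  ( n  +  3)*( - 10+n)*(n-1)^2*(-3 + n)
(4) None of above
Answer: 4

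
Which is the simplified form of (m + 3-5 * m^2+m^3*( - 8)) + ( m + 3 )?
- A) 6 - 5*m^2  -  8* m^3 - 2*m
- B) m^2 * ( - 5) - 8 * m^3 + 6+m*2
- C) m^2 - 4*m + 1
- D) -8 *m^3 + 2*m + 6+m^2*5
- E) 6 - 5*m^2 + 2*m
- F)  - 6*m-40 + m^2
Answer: B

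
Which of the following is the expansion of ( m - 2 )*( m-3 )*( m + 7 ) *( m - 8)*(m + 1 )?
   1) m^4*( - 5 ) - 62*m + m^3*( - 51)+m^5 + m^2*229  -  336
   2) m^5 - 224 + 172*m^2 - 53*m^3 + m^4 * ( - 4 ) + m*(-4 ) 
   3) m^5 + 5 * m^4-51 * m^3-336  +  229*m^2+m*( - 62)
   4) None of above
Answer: 1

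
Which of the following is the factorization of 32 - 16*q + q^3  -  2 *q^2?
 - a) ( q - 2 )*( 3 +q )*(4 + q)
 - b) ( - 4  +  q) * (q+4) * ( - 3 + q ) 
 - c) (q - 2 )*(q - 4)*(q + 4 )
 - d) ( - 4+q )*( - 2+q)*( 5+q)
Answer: c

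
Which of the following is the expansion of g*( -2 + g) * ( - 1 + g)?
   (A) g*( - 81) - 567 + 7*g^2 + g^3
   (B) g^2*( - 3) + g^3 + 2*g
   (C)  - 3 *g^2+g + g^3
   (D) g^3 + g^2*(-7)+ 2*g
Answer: B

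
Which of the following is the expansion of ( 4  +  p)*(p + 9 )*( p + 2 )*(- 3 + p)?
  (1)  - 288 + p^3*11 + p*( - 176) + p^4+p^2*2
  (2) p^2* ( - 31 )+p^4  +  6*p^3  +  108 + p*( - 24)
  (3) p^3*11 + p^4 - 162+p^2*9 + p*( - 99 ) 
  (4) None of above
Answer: 4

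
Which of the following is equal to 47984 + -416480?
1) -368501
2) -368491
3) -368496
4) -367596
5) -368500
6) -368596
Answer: 3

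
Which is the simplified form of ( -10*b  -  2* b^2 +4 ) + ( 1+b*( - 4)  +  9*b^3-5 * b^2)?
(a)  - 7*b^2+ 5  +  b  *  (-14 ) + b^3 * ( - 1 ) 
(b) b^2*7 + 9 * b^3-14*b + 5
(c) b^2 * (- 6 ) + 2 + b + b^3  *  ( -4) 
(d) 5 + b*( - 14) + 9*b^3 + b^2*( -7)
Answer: d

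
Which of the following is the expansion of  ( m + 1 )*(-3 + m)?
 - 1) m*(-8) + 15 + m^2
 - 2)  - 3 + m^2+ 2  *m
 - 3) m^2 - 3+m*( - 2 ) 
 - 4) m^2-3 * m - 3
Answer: 3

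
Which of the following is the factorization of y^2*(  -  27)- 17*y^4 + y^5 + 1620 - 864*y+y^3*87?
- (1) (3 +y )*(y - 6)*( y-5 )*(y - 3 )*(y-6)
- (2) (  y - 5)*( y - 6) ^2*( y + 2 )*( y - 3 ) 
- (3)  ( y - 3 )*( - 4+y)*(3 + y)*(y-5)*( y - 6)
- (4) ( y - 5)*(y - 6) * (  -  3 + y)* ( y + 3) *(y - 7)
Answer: 1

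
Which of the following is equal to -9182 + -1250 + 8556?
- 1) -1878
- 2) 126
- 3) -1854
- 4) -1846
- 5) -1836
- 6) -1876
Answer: 6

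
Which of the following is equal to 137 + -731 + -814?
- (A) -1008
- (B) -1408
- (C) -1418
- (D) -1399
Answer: B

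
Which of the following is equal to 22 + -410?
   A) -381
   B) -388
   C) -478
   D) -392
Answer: B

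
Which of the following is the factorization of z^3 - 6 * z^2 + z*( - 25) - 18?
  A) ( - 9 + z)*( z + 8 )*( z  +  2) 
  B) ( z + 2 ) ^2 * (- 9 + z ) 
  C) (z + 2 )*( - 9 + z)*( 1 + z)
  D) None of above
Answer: C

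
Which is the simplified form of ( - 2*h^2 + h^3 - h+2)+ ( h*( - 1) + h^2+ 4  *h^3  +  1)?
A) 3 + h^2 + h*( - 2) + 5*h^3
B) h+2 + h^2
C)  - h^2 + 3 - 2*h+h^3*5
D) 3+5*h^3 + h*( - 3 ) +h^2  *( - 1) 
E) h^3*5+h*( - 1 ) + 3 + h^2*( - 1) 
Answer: C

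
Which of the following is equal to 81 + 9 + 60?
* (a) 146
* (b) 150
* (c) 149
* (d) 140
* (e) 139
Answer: b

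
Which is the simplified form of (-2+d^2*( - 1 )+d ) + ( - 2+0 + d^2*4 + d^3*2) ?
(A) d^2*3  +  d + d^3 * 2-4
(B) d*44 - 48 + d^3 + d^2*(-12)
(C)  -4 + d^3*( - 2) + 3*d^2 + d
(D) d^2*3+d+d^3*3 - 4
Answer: A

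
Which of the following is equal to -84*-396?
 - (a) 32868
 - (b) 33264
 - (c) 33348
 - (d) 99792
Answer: b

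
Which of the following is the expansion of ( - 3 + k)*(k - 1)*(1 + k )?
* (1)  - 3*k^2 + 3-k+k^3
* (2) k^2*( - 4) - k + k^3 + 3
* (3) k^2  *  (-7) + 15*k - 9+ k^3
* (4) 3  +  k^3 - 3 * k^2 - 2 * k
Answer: 1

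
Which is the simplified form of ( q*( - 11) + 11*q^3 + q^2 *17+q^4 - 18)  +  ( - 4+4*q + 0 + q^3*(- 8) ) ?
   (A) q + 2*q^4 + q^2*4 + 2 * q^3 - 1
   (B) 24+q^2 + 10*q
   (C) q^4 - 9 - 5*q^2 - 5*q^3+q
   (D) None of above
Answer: D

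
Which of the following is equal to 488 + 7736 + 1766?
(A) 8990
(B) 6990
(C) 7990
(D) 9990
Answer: D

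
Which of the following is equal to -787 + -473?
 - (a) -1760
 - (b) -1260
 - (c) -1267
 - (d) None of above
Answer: b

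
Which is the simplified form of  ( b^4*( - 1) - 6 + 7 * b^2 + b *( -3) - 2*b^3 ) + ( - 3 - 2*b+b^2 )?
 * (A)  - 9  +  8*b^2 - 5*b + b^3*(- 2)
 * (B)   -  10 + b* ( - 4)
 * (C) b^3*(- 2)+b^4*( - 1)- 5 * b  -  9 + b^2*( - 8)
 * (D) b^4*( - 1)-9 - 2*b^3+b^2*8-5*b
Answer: D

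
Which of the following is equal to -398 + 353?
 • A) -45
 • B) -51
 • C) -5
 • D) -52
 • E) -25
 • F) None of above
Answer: A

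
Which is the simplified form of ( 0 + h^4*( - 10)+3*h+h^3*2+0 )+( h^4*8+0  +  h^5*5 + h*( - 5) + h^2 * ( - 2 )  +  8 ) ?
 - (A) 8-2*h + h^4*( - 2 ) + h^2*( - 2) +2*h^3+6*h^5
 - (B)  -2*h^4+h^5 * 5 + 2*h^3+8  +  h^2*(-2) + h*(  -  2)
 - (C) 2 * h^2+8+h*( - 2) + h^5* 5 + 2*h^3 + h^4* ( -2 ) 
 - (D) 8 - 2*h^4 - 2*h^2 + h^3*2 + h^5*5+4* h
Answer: B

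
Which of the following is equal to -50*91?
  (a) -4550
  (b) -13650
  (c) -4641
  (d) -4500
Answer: a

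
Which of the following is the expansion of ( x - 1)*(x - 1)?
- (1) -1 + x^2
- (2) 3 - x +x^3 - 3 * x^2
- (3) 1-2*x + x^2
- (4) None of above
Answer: 3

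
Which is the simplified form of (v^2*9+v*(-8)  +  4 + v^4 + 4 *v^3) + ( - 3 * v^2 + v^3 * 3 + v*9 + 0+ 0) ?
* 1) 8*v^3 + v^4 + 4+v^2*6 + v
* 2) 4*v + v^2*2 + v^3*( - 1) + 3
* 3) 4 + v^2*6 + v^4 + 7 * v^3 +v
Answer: 3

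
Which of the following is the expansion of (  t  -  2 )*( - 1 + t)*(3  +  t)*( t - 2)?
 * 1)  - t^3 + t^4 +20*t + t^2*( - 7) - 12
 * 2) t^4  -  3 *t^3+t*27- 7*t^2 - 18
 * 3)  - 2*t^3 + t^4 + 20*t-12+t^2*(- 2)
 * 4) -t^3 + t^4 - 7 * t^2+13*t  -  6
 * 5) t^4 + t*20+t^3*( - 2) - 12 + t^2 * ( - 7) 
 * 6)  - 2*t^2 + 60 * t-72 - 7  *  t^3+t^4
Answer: 5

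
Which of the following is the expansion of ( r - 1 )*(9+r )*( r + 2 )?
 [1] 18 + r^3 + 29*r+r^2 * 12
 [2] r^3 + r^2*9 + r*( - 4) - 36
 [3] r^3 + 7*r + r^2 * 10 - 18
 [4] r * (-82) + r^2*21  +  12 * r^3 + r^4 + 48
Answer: 3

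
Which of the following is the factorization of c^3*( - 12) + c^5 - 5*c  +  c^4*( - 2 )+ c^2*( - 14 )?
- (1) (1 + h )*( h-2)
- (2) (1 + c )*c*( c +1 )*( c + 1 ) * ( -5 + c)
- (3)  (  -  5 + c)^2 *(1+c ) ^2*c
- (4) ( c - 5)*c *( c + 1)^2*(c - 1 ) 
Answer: 2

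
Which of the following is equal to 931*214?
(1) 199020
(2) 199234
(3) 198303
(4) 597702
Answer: 2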